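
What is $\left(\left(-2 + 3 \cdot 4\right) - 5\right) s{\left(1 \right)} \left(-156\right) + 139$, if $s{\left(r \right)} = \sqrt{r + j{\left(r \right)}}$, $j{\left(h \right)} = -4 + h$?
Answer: $139 - 780 i \sqrt{2} \approx 139.0 - 1103.1 i$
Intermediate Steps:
$s{\left(r \right)} = \sqrt{-4 + 2 r}$ ($s{\left(r \right)} = \sqrt{r + \left(-4 + r\right)} = \sqrt{-4 + 2 r}$)
$\left(\left(-2 + 3 \cdot 4\right) - 5\right) s{\left(1 \right)} \left(-156\right) + 139 = \left(\left(-2 + 3 \cdot 4\right) - 5\right) \sqrt{-4 + 2 \cdot 1} \left(-156\right) + 139 = \left(\left(-2 + 12\right) - 5\right) \sqrt{-4 + 2} \left(-156\right) + 139 = \left(10 - 5\right) \sqrt{-2} \left(-156\right) + 139 = 5 i \sqrt{2} \left(-156\right) + 139 = - 780 i \sqrt{2} + 139 = 139 - 780 i \sqrt{2}$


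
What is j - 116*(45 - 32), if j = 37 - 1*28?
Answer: -1499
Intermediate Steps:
j = 9 (j = 37 - 28 = 9)
j - 116*(45 - 32) = 9 - 116*(45 - 32) = 9 - 116*13 = 9 - 1508 = -1499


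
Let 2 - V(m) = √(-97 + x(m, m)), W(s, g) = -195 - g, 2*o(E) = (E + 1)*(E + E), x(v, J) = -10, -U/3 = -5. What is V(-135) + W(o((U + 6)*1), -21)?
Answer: -172 - I*√107 ≈ -172.0 - 10.344*I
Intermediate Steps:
U = 15 (U = -3*(-5) = 15)
o(E) = E*(1 + E) (o(E) = ((E + 1)*(E + E))/2 = ((1 + E)*(2*E))/2 = (2*E*(1 + E))/2 = E*(1 + E))
V(m) = 2 - I*√107 (V(m) = 2 - √(-97 - 10) = 2 - √(-107) = 2 - I*√107)
V(-135) + W(o((U + 6)*1), -21) = (2 - I*√107) + (-195 - 1*(-21)) = (2 - I*√107) + (-195 + 21) = (2 - I*√107) - 174 = -172 - I*√107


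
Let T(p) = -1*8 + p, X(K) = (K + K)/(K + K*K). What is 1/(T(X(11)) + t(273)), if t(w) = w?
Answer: 6/1591 ≈ 0.0037712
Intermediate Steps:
X(K) = 2*K/(K + K²) (X(K) = (2*K)/(K + K²) = 2*K/(K + K²))
T(p) = -8 + p
1/(T(X(11)) + t(273)) = 1/((-8 + 2/(1 + 11)) + 273) = 1/((-8 + 2/12) + 273) = 1/((-8 + 2*(1/12)) + 273) = 1/((-8 + ⅙) + 273) = 1/(-47/6 + 273) = 1/(1591/6) = 6/1591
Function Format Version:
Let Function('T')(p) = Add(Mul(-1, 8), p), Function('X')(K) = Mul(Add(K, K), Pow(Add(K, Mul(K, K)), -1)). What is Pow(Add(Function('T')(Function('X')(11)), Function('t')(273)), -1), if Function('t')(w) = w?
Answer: Rational(6, 1591) ≈ 0.0037712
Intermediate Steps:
Function('X')(K) = Mul(2, K, Pow(Add(K, Pow(K, 2)), -1)) (Function('X')(K) = Mul(Mul(2, K), Pow(Add(K, Pow(K, 2)), -1)) = Mul(2, K, Pow(Add(K, Pow(K, 2)), -1)))
Function('T')(p) = Add(-8, p)
Pow(Add(Function('T')(Function('X')(11)), Function('t')(273)), -1) = Pow(Add(Add(-8, Mul(2, Pow(Add(1, 11), -1))), 273), -1) = Pow(Add(Add(-8, Mul(2, Pow(12, -1))), 273), -1) = Pow(Add(Add(-8, Mul(2, Rational(1, 12))), 273), -1) = Pow(Add(Add(-8, Rational(1, 6)), 273), -1) = Pow(Add(Rational(-47, 6), 273), -1) = Pow(Rational(1591, 6), -1) = Rational(6, 1591)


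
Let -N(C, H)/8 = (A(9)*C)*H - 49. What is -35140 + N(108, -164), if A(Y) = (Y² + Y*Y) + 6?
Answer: 23770180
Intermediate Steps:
A(Y) = 6 + 2*Y² (A(Y) = (Y² + Y²) + 6 = 2*Y² + 6 = 6 + 2*Y²)
N(C, H) = 392 - 1344*C*H (N(C, H) = -8*(((6 + 2*9²)*C)*H - 49) = -8*(((6 + 2*81)*C)*H - 49) = -8*(((6 + 162)*C)*H - 49) = -8*((168*C)*H - 49) = -8*(168*C*H - 49) = -8*(-49 + 168*C*H) = 392 - 1344*C*H)
-35140 + N(108, -164) = -35140 + (392 - 1344*108*(-164)) = -35140 + (392 + 23804928) = -35140 + 23805320 = 23770180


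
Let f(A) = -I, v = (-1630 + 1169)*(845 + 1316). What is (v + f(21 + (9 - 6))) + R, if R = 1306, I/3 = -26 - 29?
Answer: -994750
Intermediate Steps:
I = -165 (I = 3*(-26 - 29) = 3*(-55) = -165)
v = -996221 (v = -461*2161 = -996221)
f(A) = 165 (f(A) = -1*(-165) = 165)
(v + f(21 + (9 - 6))) + R = (-996221 + 165) + 1306 = -996056 + 1306 = -994750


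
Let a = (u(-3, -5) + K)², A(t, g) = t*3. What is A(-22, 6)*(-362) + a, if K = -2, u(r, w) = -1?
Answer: 23901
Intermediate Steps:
A(t, g) = 3*t
a = 9 (a = (-1 - 2)² = (-3)² = 9)
A(-22, 6)*(-362) + a = (3*(-22))*(-362) + 9 = -66*(-362) + 9 = 23892 + 9 = 23901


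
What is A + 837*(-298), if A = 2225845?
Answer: 1976419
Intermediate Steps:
A + 837*(-298) = 2225845 + 837*(-298) = 2225845 - 249426 = 1976419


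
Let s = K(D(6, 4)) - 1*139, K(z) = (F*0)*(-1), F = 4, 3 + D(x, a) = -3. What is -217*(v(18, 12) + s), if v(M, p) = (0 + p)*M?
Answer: -16709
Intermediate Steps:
v(M, p) = M*p (v(M, p) = p*M = M*p)
D(x, a) = -6 (D(x, a) = -3 - 3 = -6)
K(z) = 0 (K(z) = (4*0)*(-1) = 0*(-1) = 0)
s = -139 (s = 0 - 1*139 = 0 - 139 = -139)
-217*(v(18, 12) + s) = -217*(18*12 - 139) = -217*(216 - 139) = -217*77 = -16709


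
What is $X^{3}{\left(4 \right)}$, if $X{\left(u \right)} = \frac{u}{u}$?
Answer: $1$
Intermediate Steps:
$X{\left(u \right)} = 1$
$X^{3}{\left(4 \right)} = 1^{3} = 1$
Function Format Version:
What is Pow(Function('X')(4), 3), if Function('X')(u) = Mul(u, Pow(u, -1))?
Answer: 1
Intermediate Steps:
Function('X')(u) = 1
Pow(Function('X')(4), 3) = Pow(1, 3) = 1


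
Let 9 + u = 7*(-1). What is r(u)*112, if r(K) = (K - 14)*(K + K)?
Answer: 107520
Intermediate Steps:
u = -16 (u = -9 + 7*(-1) = -9 - 7 = -16)
r(K) = 2*K*(-14 + K) (r(K) = (-14 + K)*(2*K) = 2*K*(-14 + K))
r(u)*112 = (2*(-16)*(-14 - 16))*112 = (2*(-16)*(-30))*112 = 960*112 = 107520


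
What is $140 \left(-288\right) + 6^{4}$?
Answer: $-39024$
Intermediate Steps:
$140 \left(-288\right) + 6^{4} = -40320 + 1296 = -39024$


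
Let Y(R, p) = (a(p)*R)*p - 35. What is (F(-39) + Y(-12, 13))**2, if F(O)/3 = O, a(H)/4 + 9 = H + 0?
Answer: 7011904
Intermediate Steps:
a(H) = -36 + 4*H (a(H) = -36 + 4*(H + 0) = -36 + 4*H)
Y(R, p) = -35 + R*p*(-36 + 4*p) (Y(R, p) = ((-36 + 4*p)*R)*p - 35 = (R*(-36 + 4*p))*p - 35 = R*p*(-36 + 4*p) - 35 = -35 + R*p*(-36 + 4*p))
F(O) = 3*O
(F(-39) + Y(-12, 13))**2 = (3*(-39) + (-35 + 4*(-12)*13*(-9 + 13)))**2 = (-117 + (-35 + 4*(-12)*13*4))**2 = (-117 + (-35 - 2496))**2 = (-117 - 2531)**2 = (-2648)**2 = 7011904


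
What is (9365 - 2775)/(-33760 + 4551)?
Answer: -6590/29209 ≈ -0.22562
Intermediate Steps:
(9365 - 2775)/(-33760 + 4551) = 6590/(-29209) = 6590*(-1/29209) = -6590/29209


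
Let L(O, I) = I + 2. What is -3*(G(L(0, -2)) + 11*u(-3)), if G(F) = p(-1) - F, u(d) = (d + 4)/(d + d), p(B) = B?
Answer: 17/2 ≈ 8.5000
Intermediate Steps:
L(O, I) = 2 + I
u(d) = (4 + d)/(2*d) (u(d) = (4 + d)/((2*d)) = (4 + d)*(1/(2*d)) = (4 + d)/(2*d))
G(F) = -1 - F
-3*(G(L(0, -2)) + 11*u(-3)) = -3*((-1 - (2 - 2)) + 11*((1/2)*(4 - 3)/(-3))) = -3*((-1 - 1*0) + 11*((1/2)*(-1/3)*1)) = -3*((-1 + 0) + 11*(-1/6)) = -3*(-1 - 11/6) = -3*(-17/6) = 17/2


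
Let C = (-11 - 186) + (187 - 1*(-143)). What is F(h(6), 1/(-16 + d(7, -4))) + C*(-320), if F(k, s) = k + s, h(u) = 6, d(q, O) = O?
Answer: -851081/20 ≈ -42554.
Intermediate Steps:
C = 133 (C = -197 + (187 + 143) = -197 + 330 = 133)
F(h(6), 1/(-16 + d(7, -4))) + C*(-320) = (6 + 1/(-16 - 4)) + 133*(-320) = (6 + 1/(-20)) - 42560 = (6 - 1/20) - 42560 = 119/20 - 42560 = -851081/20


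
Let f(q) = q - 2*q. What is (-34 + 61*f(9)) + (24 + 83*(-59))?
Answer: -5456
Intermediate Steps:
f(q) = -q
(-34 + 61*f(9)) + (24 + 83*(-59)) = (-34 + 61*(-1*9)) + (24 + 83*(-59)) = (-34 + 61*(-9)) + (24 - 4897) = (-34 - 549) - 4873 = -583 - 4873 = -5456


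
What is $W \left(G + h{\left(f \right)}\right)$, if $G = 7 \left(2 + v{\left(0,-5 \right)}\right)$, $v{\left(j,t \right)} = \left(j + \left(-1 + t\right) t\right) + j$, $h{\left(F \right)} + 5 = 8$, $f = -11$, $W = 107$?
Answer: $24289$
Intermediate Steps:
$h{\left(F \right)} = 3$ ($h{\left(F \right)} = -5 + 8 = 3$)
$v{\left(j,t \right)} = 2 j + t \left(-1 + t\right)$ ($v{\left(j,t \right)} = \left(j + t \left(-1 + t\right)\right) + j = 2 j + t \left(-1 + t\right)$)
$G = 224$ ($G = 7 \left(2 + \left(\left(-5\right)^{2} - -5 + 2 \cdot 0\right)\right) = 7 \left(2 + \left(25 + 5 + 0\right)\right) = 7 \left(2 + 30\right) = 7 \cdot 32 = 224$)
$W \left(G + h{\left(f \right)}\right) = 107 \left(224 + 3\right) = 107 \cdot 227 = 24289$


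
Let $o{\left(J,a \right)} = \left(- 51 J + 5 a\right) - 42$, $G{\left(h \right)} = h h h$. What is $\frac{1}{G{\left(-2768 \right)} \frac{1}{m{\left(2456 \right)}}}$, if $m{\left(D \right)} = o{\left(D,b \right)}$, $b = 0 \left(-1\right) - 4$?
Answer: $\frac{62659}{10603964416} \approx 5.909 \cdot 10^{-6}$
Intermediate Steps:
$G{\left(h \right)} = h^{3}$ ($G{\left(h \right)} = h^{2} h = h^{3}$)
$b = -4$ ($b = 0 - 4 = -4$)
$o{\left(J,a \right)} = -42 - 51 J + 5 a$
$m{\left(D \right)} = -62 - 51 D$ ($m{\left(D \right)} = -42 - 51 D + 5 \left(-4\right) = -42 - 51 D - 20 = -62 - 51 D$)
$\frac{1}{G{\left(-2768 \right)} \frac{1}{m{\left(2456 \right)}}} = \frac{1}{\left(-2768\right)^{3} \frac{1}{-62 - 125256}} = \frac{1}{\left(-21207928832\right) \frac{1}{-62 - 125256}} = \frac{1}{\left(-21207928832\right) \frac{1}{-125318}} = \frac{1}{\left(-21207928832\right) \left(- \frac{1}{125318}\right)} = \frac{1}{\frac{10603964416}{62659}} = \frac{62659}{10603964416}$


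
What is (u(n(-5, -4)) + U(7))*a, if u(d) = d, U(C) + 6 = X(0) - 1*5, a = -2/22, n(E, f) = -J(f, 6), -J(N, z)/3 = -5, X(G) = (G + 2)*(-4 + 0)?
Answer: 34/11 ≈ 3.0909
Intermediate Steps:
X(G) = -8 - 4*G (X(G) = (2 + G)*(-4) = -8 - 4*G)
J(N, z) = 15 (J(N, z) = -3*(-5) = 15)
n(E, f) = -15 (n(E, f) = -1*15 = -15)
a = -1/11 (a = -2*1/22 = -1/11 ≈ -0.090909)
U(C) = -19 (U(C) = -6 + ((-8 - 4*0) - 1*5) = -6 + ((-8 + 0) - 5) = -6 + (-8 - 5) = -6 - 13 = -19)
(u(n(-5, -4)) + U(7))*a = (-15 - 19)*(-1/11) = -34*(-1/11) = 34/11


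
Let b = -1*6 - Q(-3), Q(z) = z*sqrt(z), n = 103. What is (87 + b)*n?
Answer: 8343 + 309*I*sqrt(3) ≈ 8343.0 + 535.2*I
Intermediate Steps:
Q(z) = z**(3/2)
b = -6 + 3*I*sqrt(3) (b = -1*6 - (-3)**(3/2) = -6 - (-3)*I*sqrt(3) = -6 + 3*I*sqrt(3) ≈ -6.0 + 5.1962*I)
(87 + b)*n = (87 + (-6 + 3*I*sqrt(3)))*103 = (81 + 3*I*sqrt(3))*103 = 8343 + 309*I*sqrt(3)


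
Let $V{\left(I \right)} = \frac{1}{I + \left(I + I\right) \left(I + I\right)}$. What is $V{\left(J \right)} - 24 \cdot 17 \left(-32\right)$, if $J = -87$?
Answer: $\frac{394147585}{30189} \approx 13056.0$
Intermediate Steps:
$V{\left(I \right)} = \frac{1}{I + 4 I^{2}}$ ($V{\left(I \right)} = \frac{1}{I + 2 I 2 I} = \frac{1}{I + 4 I^{2}}$)
$V{\left(J \right)} - 24 \cdot 17 \left(-32\right) = \frac{1}{\left(-87\right) \left(1 + 4 \left(-87\right)\right)} - 24 \cdot 17 \left(-32\right) = - \frac{1}{87 \left(1 - 348\right)} - 408 \left(-32\right) = - \frac{1}{87 \left(-347\right)} - -13056 = \left(- \frac{1}{87}\right) \left(- \frac{1}{347}\right) + 13056 = \frac{1}{30189} + 13056 = \frac{394147585}{30189}$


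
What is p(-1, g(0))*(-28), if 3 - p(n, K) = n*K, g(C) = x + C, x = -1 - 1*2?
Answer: 0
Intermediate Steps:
x = -3 (x = -1 - 2 = -3)
g(C) = -3 + C
p(n, K) = 3 - K*n (p(n, K) = 3 - n*K = 3 - K*n)
p(-1, g(0))*(-28) = (3 - 1*(-3 + 0)*(-1))*(-28) = (3 - 1*(-3)*(-1))*(-28) = (3 - 3)*(-28) = 0*(-28) = 0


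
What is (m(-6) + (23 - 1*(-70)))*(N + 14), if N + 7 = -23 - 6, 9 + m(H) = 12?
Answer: -2112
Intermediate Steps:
m(H) = 3 (m(H) = -9 + 12 = 3)
N = -36 (N = -7 + (-23 - 6) = -7 - 29 = -36)
(m(-6) + (23 - 1*(-70)))*(N + 14) = (3 + (23 - 1*(-70)))*(-36 + 14) = (3 + (23 + 70))*(-22) = (3 + 93)*(-22) = 96*(-22) = -2112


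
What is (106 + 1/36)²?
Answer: 14569489/1296 ≈ 11242.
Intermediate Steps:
(106 + 1/36)² = (3817/36)² = 14569489/1296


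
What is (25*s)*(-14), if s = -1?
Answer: 350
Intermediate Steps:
(25*s)*(-14) = (25*(-1))*(-14) = -25*(-14) = 350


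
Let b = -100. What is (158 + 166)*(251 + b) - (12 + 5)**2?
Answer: 48635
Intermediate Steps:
(158 + 166)*(251 + b) - (12 + 5)**2 = (158 + 166)*(251 - 100) - (12 + 5)**2 = 324*151 - 1*17**2 = 48924 - 1*289 = 48924 - 289 = 48635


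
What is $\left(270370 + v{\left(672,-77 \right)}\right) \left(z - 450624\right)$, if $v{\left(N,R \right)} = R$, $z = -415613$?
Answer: $-234137797441$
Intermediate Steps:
$\left(270370 + v{\left(672,-77 \right)}\right) \left(z - 450624\right) = \left(270370 - 77\right) \left(-415613 - 450624\right) = 270293 \left(-866237\right) = -234137797441$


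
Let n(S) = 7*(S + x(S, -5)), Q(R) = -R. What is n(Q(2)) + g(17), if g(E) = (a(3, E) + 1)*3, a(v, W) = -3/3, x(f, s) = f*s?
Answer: 56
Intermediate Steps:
n(S) = -28*S (n(S) = 7*(S + S*(-5)) = 7*(S - 5*S) = 7*(-4*S) = -28*S)
a(v, W) = -1 (a(v, W) = -3*1/3 = -1)
g(E) = 0 (g(E) = (-1 + 1)*3 = 0*3 = 0)
n(Q(2)) + g(17) = -(-28)*2 + 0 = -28*(-2) + 0 = 56 + 0 = 56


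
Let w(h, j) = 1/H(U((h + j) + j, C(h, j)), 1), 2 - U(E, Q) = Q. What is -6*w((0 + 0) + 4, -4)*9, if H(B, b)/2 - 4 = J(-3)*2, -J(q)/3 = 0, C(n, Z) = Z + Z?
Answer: -27/4 ≈ -6.7500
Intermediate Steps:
C(n, Z) = 2*Z
J(q) = 0 (J(q) = -3*0 = 0)
U(E, Q) = 2 - Q
H(B, b) = 8 (H(B, b) = 8 + 2*(0*2) = 8 + 2*0 = 8 + 0 = 8)
w(h, j) = 1/8
-6*w((0 + 0) + 4, -4)*9 = -6*1/8*9 = -3/4*9 = -27/4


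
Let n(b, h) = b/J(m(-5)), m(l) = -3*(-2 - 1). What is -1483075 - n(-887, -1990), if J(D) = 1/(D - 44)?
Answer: -1514120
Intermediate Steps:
m(l) = 9 (m(l) = -3*(-3) = 9)
J(D) = 1/(-44 + D)
n(b, h) = -35*b (n(b, h) = b/(1/(-44 + 9)) = b/(1/(-35)) = b/(-1/35) = b*(-35) = -35*b)
-1483075 - n(-887, -1990) = -1483075 - (-35)*(-887) = -1483075 - 1*31045 = -1483075 - 31045 = -1514120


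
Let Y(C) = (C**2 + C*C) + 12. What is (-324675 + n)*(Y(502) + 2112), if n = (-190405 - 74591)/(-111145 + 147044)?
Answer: -5899359609438372/35899 ≈ -1.6433e+11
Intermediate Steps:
Y(C) = 12 + 2*C**2 (Y(C) = (C**2 + C**2) + 12 = 2*C**2 + 12 = 12 + 2*C**2)
n = -264996/35899 ≈ -7.3817
(-324675 + n)*(Y(502) + 2112) = (-324675 - 264996/35899)*((12 + 2*502**2) + 2112) = -11655772821*((12 + 2*252004) + 2112)/35899 = -11655772821*((12 + 504008) + 2112)/35899 = -11655772821*(504020 + 2112)/35899 = -11655772821/35899*506132 = -5899359609438372/35899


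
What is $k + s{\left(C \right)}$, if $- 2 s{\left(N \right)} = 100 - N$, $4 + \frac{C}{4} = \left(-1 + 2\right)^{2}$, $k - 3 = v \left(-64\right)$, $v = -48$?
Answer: $3019$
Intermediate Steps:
$k = 3075$ ($k = 3 - -3072 = 3 + 3072 = 3075$)
$C = -12$ ($C = -16 + 4 \left(-1 + 2\right)^{2} = -16 + 4 \cdot 1^{2} = -16 + 4 \cdot 1 = -16 + 4 = -12$)
$s{\left(N \right)} = -50 + \frac{N}{2}$ ($s{\left(N \right)} = - \frac{100 - N}{2} = -50 + \frac{N}{2}$)
$k + s{\left(C \right)} = 3075 + \left(-50 + \frac{1}{2} \left(-12\right)\right) = 3075 - 56 = 3019$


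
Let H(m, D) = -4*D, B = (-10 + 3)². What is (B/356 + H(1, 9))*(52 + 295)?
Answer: -4430149/356 ≈ -12444.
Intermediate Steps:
B = 49 (B = (-7)² = 49)
(B/356 + H(1, 9))*(52 + 295) = (49/356 - 4*9)*(52 + 295) = (49*(1/356) - 36)*347 = (49/356 - 36)*347 = -12767/356*347 = -4430149/356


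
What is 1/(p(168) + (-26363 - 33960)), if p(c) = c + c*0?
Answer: -1/60155 ≈ -1.6624e-5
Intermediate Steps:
p(c) = c (p(c) = c + 0 = c)
1/(p(168) + (-26363 - 33960)) = 1/(168 + (-26363 - 33960)) = 1/(168 - 60323) = 1/(-60155) = -1/60155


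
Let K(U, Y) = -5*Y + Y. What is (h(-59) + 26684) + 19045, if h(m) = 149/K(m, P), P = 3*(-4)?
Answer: 2195141/48 ≈ 45732.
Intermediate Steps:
P = -12
K(U, Y) = -4*Y
h(m) = 149/48 (h(m) = 149/((-4*(-12))) = 149/48)
(h(-59) + 26684) + 19045 = (149/48 + 26684) + 19045 = 1280981/48 + 19045 = 2195141/48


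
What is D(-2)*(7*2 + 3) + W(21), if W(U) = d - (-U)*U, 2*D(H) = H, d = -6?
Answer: 418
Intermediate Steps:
D(H) = H/2
W(U) = -6 + U² (W(U) = -6 - (-U)*U = -6 - (-1)*U² = -6 + U²)
D(-2)*(7*2 + 3) + W(21) = ((½)*(-2))*(7*2 + 3) + (-6 + 21²) = -(14 + 3) + (-6 + 441) = -1*17 + 435 = -17 + 435 = 418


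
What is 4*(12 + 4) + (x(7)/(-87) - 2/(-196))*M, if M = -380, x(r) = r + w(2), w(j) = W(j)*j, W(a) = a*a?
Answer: 178534/1421 ≈ 125.64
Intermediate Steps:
W(a) = a²
w(j) = j³ (w(j) = j²*j = j³)
x(r) = 8 + r (x(r) = r + 2³ = r + 8 = 8 + r)
4*(12 + 4) + (x(7)/(-87) - 2/(-196))*M = 4*(12 + 4) + ((8 + 7)/(-87) - 2/(-196))*(-380) = 4*16 + (15*(-1/87) - 2*(-1/196))*(-380) = 64 + (-5/29 + 1/98)*(-380) = 64 - 461/2842*(-380) = 64 + 87590/1421 = 178534/1421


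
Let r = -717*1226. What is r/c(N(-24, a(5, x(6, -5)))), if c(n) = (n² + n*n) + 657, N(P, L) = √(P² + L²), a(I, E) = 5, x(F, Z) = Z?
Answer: -879042/1859 ≈ -472.86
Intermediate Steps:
N(P, L) = √(L² + P²)
r = -879042
c(n) = 657 + 2*n² (c(n) = (n² + n²) + 657 = 2*n² + 657 = 657 + 2*n²)
r/c(N(-24, a(5, x(6, -5)))) = -879042/(657 + 2*(√(5² + (-24)²))²) = -879042/(657 + 2*(√(25 + 576))²) = -879042/(657 + 2*(√601)²) = -879042/(657 + 2*601) = -879042/(657 + 1202) = -879042/1859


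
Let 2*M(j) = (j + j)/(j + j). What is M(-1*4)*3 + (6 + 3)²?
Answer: 165/2 ≈ 82.500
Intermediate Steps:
M(j) = ½ (M(j) = ((j + j)/(j + j))/2 = ((2*j)/((2*j)))/2 = ((2*j)*(1/(2*j)))/2 = (½)*1 = ½)
M(-1*4)*3 + (6 + 3)² = (½)*3 + (6 + 3)² = 3/2 + 9² = 3/2 + 81 = 165/2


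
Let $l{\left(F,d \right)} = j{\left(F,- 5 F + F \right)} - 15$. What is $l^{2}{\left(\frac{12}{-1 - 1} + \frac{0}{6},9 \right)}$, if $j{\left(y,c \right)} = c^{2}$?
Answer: $314721$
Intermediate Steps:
$l{\left(F,d \right)} = -15 + 16 F^{2}$ ($l{\left(F,d \right)} = \left(- 5 F + F\right)^{2} - 15 = \left(- 4 F\right)^{2} - 15 = 16 F^{2} - 15 = -15 + 16 F^{2}$)
$l^{2}{\left(\frac{12}{-1 - 1} + \frac{0}{6},9 \right)} = \left(-15 + 16 \left(\frac{12}{-1 - 1} + \frac{0}{6}\right)^{2}\right)^{2} = \left(-15 + 16 \left(\frac{12}{-2} + 0 \cdot \frac{1}{6}\right)^{2}\right)^{2} = \left(-15 + 16 \left(12 \left(- \frac{1}{2}\right) + 0\right)^{2}\right)^{2} = \left(-15 + 16 \left(-6 + 0\right)^{2}\right)^{2} = \left(-15 + 16 \left(-6\right)^{2}\right)^{2} = \left(-15 + 16 \cdot 36\right)^{2} = \left(-15 + 576\right)^{2} = 561^{2} = 314721$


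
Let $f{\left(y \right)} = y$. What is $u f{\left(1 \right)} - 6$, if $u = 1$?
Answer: $-5$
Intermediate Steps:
$u f{\left(1 \right)} - 6 = 1 \cdot 1 - 6 = 1 - 6 = -5$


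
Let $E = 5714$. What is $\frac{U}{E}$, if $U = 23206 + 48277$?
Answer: $\frac{71483}{5714} \approx 12.51$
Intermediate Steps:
$U = 71483$
$\frac{U}{E} = \frac{71483}{5714}$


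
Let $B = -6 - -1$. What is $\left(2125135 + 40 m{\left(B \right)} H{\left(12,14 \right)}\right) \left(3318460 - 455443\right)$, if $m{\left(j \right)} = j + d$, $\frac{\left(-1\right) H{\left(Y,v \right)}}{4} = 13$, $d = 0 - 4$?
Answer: $6137893310535$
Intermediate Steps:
$d = -4$
$H{\left(Y,v \right)} = -52$ ($H{\left(Y,v \right)} = \left(-4\right) 13 = -52$)
$B = -5$ ($B = -6 + 1 = -5$)
$m{\left(j \right)} = -4 + j$ ($m{\left(j \right)} = j - 4 = -4 + j$)
$\left(2125135 + 40 m{\left(B \right)} H{\left(12,14 \right)}\right) \left(3318460 - 455443\right) = \left(2125135 + 40 \left(-4 - 5\right) \left(-52\right)\right) \left(3318460 - 455443\right) = \left(2125135 + 40 \left(-9\right) \left(-52\right)\right) 2863017 = \left(2125135 - -18720\right) 2863017 = \left(2125135 + 18720\right) 2863017 = 2143855 \cdot 2863017 = 6137893310535$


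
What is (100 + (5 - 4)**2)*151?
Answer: 15251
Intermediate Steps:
(100 + (5 - 4)**2)*151 = (100 + 1**2)*151 = (100 + 1)*151 = 101*151 = 15251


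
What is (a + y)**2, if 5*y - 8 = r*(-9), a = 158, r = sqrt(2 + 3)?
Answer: 637209/25 - 14364*sqrt(5)/25 ≈ 24204.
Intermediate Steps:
r = sqrt(5) ≈ 2.2361
y = 8/5 - 9*sqrt(5)/5 (y = 8/5 + (sqrt(5)*(-9))/5 = 8/5 + (-9*sqrt(5))/5 = 8/5 - 9*sqrt(5)/5 ≈ -2.4249)
(a + y)**2 = (158 + (8/5 - 9*sqrt(5)/5))**2 = (798/5 - 9*sqrt(5)/5)**2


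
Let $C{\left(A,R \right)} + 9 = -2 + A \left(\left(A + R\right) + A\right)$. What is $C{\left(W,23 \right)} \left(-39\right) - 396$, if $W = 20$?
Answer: $-49107$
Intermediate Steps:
$C{\left(A,R \right)} = -11 + A \left(R + 2 A\right)$ ($C{\left(A,R \right)} = -9 + \left(-2 + A \left(\left(A + R\right) + A\right)\right) = -9 + \left(-2 + A \left(R + 2 A\right)\right) = -11 + A \left(R + 2 A\right)$)
$C{\left(W,23 \right)} \left(-39\right) - 396 = \left(-11 + 2 \cdot 20^{2} + 20 \cdot 23\right) \left(-39\right) - 396 = \left(-11 + 2 \cdot 400 + 460\right) \left(-39\right) - 396 = \left(-11 + 800 + 460\right) \left(-39\right) - 396 = 1249 \left(-39\right) - 396 = -48711 - 396 = -49107$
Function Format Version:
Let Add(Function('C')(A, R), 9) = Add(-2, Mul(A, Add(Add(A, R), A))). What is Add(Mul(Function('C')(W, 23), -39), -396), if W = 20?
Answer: -49107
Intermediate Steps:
Function('C')(A, R) = Add(-11, Mul(A, Add(R, Mul(2, A)))) (Function('C')(A, R) = Add(-9, Add(-2, Mul(A, Add(Add(A, R), A)))) = Add(-9, Add(-2, Mul(A, Add(R, Mul(2, A))))) = Add(-11, Mul(A, Add(R, Mul(2, A)))))
Add(Mul(Function('C')(W, 23), -39), -396) = Add(Mul(Add(-11, Mul(2, Pow(20, 2)), Mul(20, 23)), -39), -396) = Add(Mul(Add(-11, Mul(2, 400), 460), -39), -396) = Add(Mul(Add(-11, 800, 460), -39), -396) = Add(Mul(1249, -39), -396) = Add(-48711, -396) = -49107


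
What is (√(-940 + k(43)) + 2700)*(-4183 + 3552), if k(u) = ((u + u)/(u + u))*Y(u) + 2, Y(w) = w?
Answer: -1703700 - 631*I*√895 ≈ -1.7037e+6 - 18877.0*I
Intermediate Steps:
k(u) = 2 + u (k(u) = ((u + u)/(u + u))*u + 2 = ((2*u)/((2*u)))*u + 2 = ((2*u)*(1/(2*u)))*u + 2 = 1*u + 2 = u + 2 = 2 + u)
(√(-940 + k(43)) + 2700)*(-4183 + 3552) = (√(-940 + (2 + 43)) + 2700)*(-4183 + 3552) = (√(-940 + 45) + 2700)*(-631) = (√(-895) + 2700)*(-631) = (I*√895 + 2700)*(-631) = (2700 + I*√895)*(-631) = -1703700 - 631*I*√895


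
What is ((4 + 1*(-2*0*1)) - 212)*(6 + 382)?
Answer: -80704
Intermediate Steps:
((4 + 1*(-2*0*1)) - 212)*(6 + 382) = ((4 + 1*(0*1)) - 212)*388 = ((4 + 1*0) - 212)*388 = ((4 + 0) - 212)*388 = (4 - 212)*388 = -208*388 = -80704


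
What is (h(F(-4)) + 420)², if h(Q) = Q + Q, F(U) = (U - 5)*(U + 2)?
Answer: 207936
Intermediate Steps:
F(U) = (-5 + U)*(2 + U)
h(Q) = 2*Q
(h(F(-4)) + 420)² = (2*(-10 + (-4)² - 3*(-4)) + 420)² = (2*(-10 + 16 + 12) + 420)² = (2*18 + 420)² = (36 + 420)² = 456² = 207936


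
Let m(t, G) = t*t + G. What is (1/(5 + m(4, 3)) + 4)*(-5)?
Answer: -485/24 ≈ -20.208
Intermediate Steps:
m(t, G) = G + t² (m(t, G) = t² + G = G + t²)
(1/(5 + m(4, 3)) + 4)*(-5) = (1/(5 + (3 + 4²)) + 4)*(-5) = (1/(5 + (3 + 16)) + 4)*(-5) = (1/(5 + 19) + 4)*(-5) = (1/24 + 4)*(-5) = (97/24)*(-5) = -485/24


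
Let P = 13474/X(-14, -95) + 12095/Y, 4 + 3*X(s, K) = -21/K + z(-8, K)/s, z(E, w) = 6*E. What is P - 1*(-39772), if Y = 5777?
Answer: -101751838723/1346041 ≈ -75593.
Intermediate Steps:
X(s, K) = -4/3 - 16/s - 7/K (X(s, K) = -4/3 + (-21/K + (6*(-8))/s)/3 = -4/3 + (-21/K - 48/s)/3 = -4/3 + (-48/s - 21/K)/3 = -4/3 + (-16/s - 7/K) = -4/3 - 16/s - 7/K)
P = -155286581375/1346041 (P = 13474/(-4/3 - 16/(-14) - 7/(-95)) + 12095/5777 = 13474/(-4/3 - 16*(-1/14) - 7*(-1/95)) + 12095*(1/5777) = 13474/(-4/3 + 8/7 + 7/95) + 12095/5777 = 13474/(-233/1995) + 12095/5777 = 13474*(-1995/233) + 12095/5777 = -26880630/233 + 12095/5777 = -155286581375/1346041 ≈ -1.1537e+5)
P - 1*(-39772) = -155286581375/1346041 - 1*(-39772) = -155286581375/1346041 + 39772 = -101751838723/1346041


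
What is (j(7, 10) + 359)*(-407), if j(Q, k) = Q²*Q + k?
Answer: -289784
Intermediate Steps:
j(Q, k) = k + Q³ (j(Q, k) = Q³ + k = k + Q³)
(j(7, 10) + 359)*(-407) = ((10 + 7³) + 359)*(-407) = ((10 + 343) + 359)*(-407) = (353 + 359)*(-407) = 712*(-407) = -289784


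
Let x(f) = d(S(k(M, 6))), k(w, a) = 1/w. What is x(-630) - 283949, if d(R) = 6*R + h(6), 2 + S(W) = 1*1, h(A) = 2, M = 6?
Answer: -283953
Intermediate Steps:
S(W) = -1 (S(W) = -2 + 1*1 = -2 + 1 = -1)
d(R) = 2 + 6*R (d(R) = 6*R + 2 = 2 + 6*R)
x(f) = -4 (x(f) = 2 + 6*(-1) = 2 - 6 = -4)
x(-630) - 283949 = -4 - 283949 = -283953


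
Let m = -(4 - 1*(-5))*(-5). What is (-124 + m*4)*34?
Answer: 1904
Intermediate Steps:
m = 45 (m = -(4 + 5)*(-5) = -1*9*(-5) = -9*(-5) = 45)
(-124 + m*4)*34 = (-124 + 45*4)*34 = (-124 + 180)*34 = 56*34 = 1904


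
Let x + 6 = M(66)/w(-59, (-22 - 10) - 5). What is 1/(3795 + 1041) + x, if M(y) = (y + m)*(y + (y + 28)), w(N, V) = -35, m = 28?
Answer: -14749793/33852 ≈ -435.71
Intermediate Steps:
M(y) = (28 + y)*(28 + 2*y) (M(y) = (y + 28)*(y + (y + 28)) = (28 + y)*(y + (28 + y)) = (28 + y)*(28 + 2*y))
x = -3050/7 (x = -6 + (784 + 2*66² + 84*66)/(-35) = -6 + (784 + 2*4356 + 5544)*(-1/35) = -6 + (784 + 8712 + 5544)*(-1/35) = -6 + 15040*(-1/35) = -6 - 3008/7 = -3050/7 ≈ -435.71)
1/(3795 + 1041) + x = 1/(3795 + 1041) - 3050/7 = 1/4836 - 3050/7 = -14749793/33852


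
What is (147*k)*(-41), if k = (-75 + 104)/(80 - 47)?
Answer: -58261/11 ≈ -5296.5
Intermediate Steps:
k = 29/33 ≈ 0.87879
(147*k)*(-41) = (147*(29/33))*(-41) = (1421/11)*(-41) = -58261/11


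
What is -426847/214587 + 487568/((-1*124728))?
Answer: -6577730293/1115208639 ≈ -5.8982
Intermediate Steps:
-426847/214587 + 487568/((-1*124728)) = -426847*1/214587 + 487568/(-124728) = -426847/214587 + 487568*(-1/124728) = -426847/214587 - 60946/15591 = -6577730293/1115208639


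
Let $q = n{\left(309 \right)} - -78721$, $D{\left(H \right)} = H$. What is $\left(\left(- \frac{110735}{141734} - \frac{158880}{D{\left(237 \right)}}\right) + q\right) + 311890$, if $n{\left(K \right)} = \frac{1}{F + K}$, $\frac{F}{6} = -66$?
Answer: $\frac{379855118646481}{974137782} \approx 3.8994 \cdot 10^{5}$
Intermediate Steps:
$F = -396$ ($F = 6 \left(-66\right) = -396$)
$n{\left(K \right)} = \frac{1}{-396 + K}$
$q = \frac{6848726}{87}$ ($q = \frac{1}{-396 + 309} - -78721 = \frac{1}{-87} + 78721 = - \frac{1}{87} + 78721 = \frac{6848726}{87} \approx 78721.0$)
$\left(\left(- \frac{110735}{141734} - \frac{158880}{D{\left(237 \right)}}\right) + q\right) + 311890 = \left(\left(- \frac{110735}{141734} - \frac{158880}{237}\right) + \frac{6848726}{87}\right) + 311890 = \left(\left(\left(-110735\right) \frac{1}{141734} - \frac{52960}{79}\right) + \frac{6848726}{87}\right) + 311890 = \left(\left(- \frac{110735}{141734} - \frac{52960}{79}\right) + \frac{6848726}{87}\right) + 311890 = \left(- \frac{7514980705}{11196986} + \frac{6848726}{87}\right) + 311890 = \frac{76031285818501}{974137782} + 311890 = \frac{379855118646481}{974137782}$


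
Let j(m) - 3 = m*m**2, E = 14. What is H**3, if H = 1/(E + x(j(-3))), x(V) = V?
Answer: -1/1000 ≈ -0.0010000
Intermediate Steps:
j(m) = 3 + m**3 (j(m) = 3 + m*m**2 = 3 + m**3)
H = -1/10 (H = 1/(14 + (3 + (-3)**3)) = 1/(14 + (3 - 27)) = 1/(14 - 24) = 1/(-10) = -1/10 ≈ -0.10000)
H**3 = (-1/10)**3 = -1/1000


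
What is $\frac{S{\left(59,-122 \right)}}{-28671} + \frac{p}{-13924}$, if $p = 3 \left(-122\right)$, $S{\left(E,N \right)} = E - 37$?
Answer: $\frac{5093629}{199607502} \approx 0.025518$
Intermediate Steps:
$S{\left(E,N \right)} = -37 + E$
$p = -366$
$\frac{S{\left(59,-122 \right)}}{-28671} + \frac{p}{-13924} = \frac{-37 + 59}{-28671} - \frac{366}{-13924} = 22 \left(- \frac{1}{28671}\right) - - \frac{183}{6962} = - \frac{22}{28671} + \frac{183}{6962} = \frac{5093629}{199607502}$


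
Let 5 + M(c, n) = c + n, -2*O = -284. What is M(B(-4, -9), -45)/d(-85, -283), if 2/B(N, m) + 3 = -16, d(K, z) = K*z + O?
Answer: -952/459743 ≈ -0.0020707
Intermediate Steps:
O = 142 (O = -½*(-284) = 142)
d(K, z) = 142 + K*z (d(K, z) = K*z + 142 = 142 + K*z)
B(N, m) = -2/19 (B(N, m) = 2/(-3 - 16) = 2/(-19) = 2*(-1/19) = -2/19)
M(c, n) = -5 + c + n (M(c, n) = -5 + (c + n) = -5 + c + n)
M(B(-4, -9), -45)/d(-85, -283) = (-5 - 2/19 - 45)/(142 - 85*(-283)) = -952/(19*(142 + 24055)) = -952/19/24197 = -952/19*1/24197 = -952/459743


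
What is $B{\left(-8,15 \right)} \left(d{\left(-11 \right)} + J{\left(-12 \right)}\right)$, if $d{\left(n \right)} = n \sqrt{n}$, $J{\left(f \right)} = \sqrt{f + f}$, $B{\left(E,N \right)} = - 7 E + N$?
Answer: $i \left(- 781 \sqrt{11} + 142 \sqrt{6}\right) \approx - 2242.5 i$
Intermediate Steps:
$B{\left(E,N \right)} = N - 7 E$
$J{\left(f \right)} = \sqrt{2} \sqrt{f}$ ($J{\left(f \right)} = \sqrt{2 f} = \sqrt{2} \sqrt{f}$)
$d{\left(n \right)} = n^{\frac{3}{2}}$
$B{\left(-8,15 \right)} \left(d{\left(-11 \right)} + J{\left(-12 \right)}\right) = \left(15 - -56\right) \left(\left(-11\right)^{\frac{3}{2}} + \sqrt{2} \sqrt{-12}\right) = \left(15 + 56\right) \left(- 11 i \sqrt{11} + \sqrt{2} \cdot 2 i \sqrt{3}\right) = 71 \left(- 11 i \sqrt{11} + 2 i \sqrt{6}\right) = - 781 i \sqrt{11} + 142 i \sqrt{6}$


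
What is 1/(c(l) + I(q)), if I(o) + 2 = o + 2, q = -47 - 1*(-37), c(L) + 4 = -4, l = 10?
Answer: -1/18 ≈ -0.055556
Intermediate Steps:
c(L) = -8 (c(L) = -4 - 4 = -8)
q = -10 (q = -47 + 37 = -10)
I(o) = o (I(o) = -2 + (o + 2) = -2 + (2 + o) = o)
1/(c(l) + I(q)) = 1/(-8 - 10) = 1/(-18) = -1/18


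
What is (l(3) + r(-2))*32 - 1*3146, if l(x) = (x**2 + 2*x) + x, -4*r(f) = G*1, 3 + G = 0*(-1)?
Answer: -2546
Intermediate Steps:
G = -3 (G = -3 + 0*(-1) = -3 + 0 = -3)
r(f) = 3/4 (r(f) = -(-3)/4 = -1/4*(-3) = 3/4)
l(x) = x**2 + 3*x
(l(3) + r(-2))*32 - 1*3146 = (3*(3 + 3) + 3/4)*32 - 1*3146 = (3*6 + 3/4)*32 - 3146 = (18 + 3/4)*32 - 3146 = (75/4)*32 - 3146 = 600 - 3146 = -2546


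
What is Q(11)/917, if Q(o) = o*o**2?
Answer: 1331/917 ≈ 1.4515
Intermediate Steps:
Q(o) = o**3
Q(11)/917 = 11**3/917 = 1331*(1/917) = 1331/917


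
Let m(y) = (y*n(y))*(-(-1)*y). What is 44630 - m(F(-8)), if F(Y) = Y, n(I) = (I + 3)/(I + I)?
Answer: 44610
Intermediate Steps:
n(I) = (3 + I)/(2*I) (n(I) = (3 + I)/((2*I)) = (3 + I)*(1/(2*I)) = (3 + I)/(2*I))
m(y) = y*(3/2 + y/2) (m(y) = (y*((3 + y)/(2*y)))*(-(-1)*y) = (3/2 + y/2)*y = y*(3/2 + y/2))
44630 - m(F(-8)) = 44630 - (-8)*(3 - 8)/2 = 44630 - (-8)*(-5)/2 = 44630 - 1*20 = 44630 - 20 = 44610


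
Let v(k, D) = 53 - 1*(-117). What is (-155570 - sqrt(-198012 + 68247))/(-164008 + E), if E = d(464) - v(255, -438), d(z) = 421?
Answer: 155570/163757 + I*sqrt(129765)/163757 ≈ 0.95001 + 0.0021998*I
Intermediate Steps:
v(k, D) = 170 (v(k, D) = 53 + 117 = 170)
E = 251 (E = 421 - 1*170 = 421 - 170 = 251)
(-155570 - sqrt(-198012 + 68247))/(-164008 + E) = (-155570 - sqrt(-198012 + 68247))/(-164008 + 251) = (-155570 - sqrt(-129765))/(-163757) = (-155570 - I*sqrt(129765))*(-1/163757) = 155570/163757 + I*sqrt(129765)/163757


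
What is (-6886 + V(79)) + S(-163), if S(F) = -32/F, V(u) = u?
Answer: -1109509/163 ≈ -6806.8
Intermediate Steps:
(-6886 + V(79)) + S(-163) = (-6886 + 79) - 32/(-163) = -6807 - 32*(-1/163) = -6807 + 32/163 = -1109509/163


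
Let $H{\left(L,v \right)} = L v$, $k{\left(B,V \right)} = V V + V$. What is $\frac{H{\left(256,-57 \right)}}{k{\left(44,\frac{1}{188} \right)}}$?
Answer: $- \frac{171913216}{63} \approx -2.7288 \cdot 10^{6}$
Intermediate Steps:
$k{\left(B,V \right)} = V + V^{2}$ ($k{\left(B,V \right)} = V^{2} + V = V + V^{2}$)
$\frac{H{\left(256,-57 \right)}}{k{\left(44,\frac{1}{188} \right)}} = \frac{256 \left(-57\right)}{\frac{1}{188} \left(1 + \frac{1}{188}\right)} = - \frac{14592}{\frac{1}{188} \left(1 + \frac{1}{188}\right)} = - \frac{14592}{\frac{1}{188} \cdot \frac{189}{188}} = - \frac{14592}{\frac{189}{35344}} = \left(-14592\right) \frac{35344}{189} = - \frac{171913216}{63}$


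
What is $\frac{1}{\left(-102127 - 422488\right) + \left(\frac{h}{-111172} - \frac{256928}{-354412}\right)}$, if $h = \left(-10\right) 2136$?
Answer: $- \frac{2462543179}{1291884831511089} \approx -1.9062 \cdot 10^{-6}$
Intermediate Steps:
$h = -21360$
$\frac{1}{\left(-102127 - 422488\right) + \left(\frac{h}{-111172} - \frac{256928}{-354412}\right)} = \frac{1}{\left(-102127 - 422488\right) - \left(- \frac{64232}{88603} - \frac{5340}{27793}\right)} = \frac{1}{-524615 - - \frac{2258339996}{2462543179}} = \frac{1}{-524615 + \left(\frac{5340}{27793} + \frac{64232}{88603}\right)} = \frac{1}{-524615 + \frac{2258339996}{2462543179}} = \frac{1}{- \frac{1291884831511089}{2462543179}} = - \frac{2462543179}{1291884831511089}$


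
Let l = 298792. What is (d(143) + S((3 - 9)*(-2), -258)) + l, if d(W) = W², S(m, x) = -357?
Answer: 318884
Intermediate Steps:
(d(143) + S((3 - 9)*(-2), -258)) + l = (143² - 357) + 298792 = (20449 - 357) + 298792 = 20092 + 298792 = 318884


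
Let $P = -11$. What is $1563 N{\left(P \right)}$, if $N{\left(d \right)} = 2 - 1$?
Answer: $1563$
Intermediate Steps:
$N{\left(d \right)} = 1$ ($N{\left(d \right)} = 2 - 1 = 1$)
$1563 N{\left(P \right)} = 1563 \cdot 1 = 1563$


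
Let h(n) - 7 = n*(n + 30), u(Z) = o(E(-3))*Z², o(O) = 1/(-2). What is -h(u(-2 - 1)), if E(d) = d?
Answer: 431/4 ≈ 107.75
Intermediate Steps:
o(O) = -½
u(Z) = -Z²/2
h(n) = 7 + n*(30 + n) (h(n) = 7 + n*(n + 30) = 7 + n*(30 + n))
-h(u(-2 - 1)) = -(7 + (-(-2 - 1)²/2)² + 30*(-(-2 - 1)²/2)) = -(7 + (-½*(-3)²)² + 30*(-½*(-3)²)) = -(7 + (-½*9)² + 30*(-½*9)) = -(7 + (-9/2)² + 30*(-9/2)) = -(7 + 81/4 - 135) = -1*(-431/4) = 431/4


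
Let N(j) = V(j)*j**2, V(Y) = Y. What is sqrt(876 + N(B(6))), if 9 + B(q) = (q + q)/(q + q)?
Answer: 2*sqrt(91) ≈ 19.079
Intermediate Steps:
B(q) = -8 (B(q) = -9 + (q + q)/(q + q) = -9 + (2*q)/((2*q)) = -9 + (2*q)*(1/(2*q)) = -9 + 1 = -8)
N(j) = j**3 (N(j) = j*j**2 = j**3)
sqrt(876 + N(B(6))) = sqrt(876 + (-8)**3) = sqrt(876 - 512) = sqrt(364) = 2*sqrt(91)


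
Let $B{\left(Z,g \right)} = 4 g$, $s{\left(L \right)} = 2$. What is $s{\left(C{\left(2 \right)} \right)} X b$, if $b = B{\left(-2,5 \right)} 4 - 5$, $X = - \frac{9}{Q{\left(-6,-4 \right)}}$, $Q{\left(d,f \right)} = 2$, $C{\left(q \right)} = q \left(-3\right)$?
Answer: $-675$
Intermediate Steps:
$C{\left(q \right)} = - 3 q$
$X = - \frac{9}{2} \approx -4.5$
$b = 75$ ($b = 4 \cdot 5 \cdot 4 - 5 = 20 \cdot 4 - 5 = 80 - 5 = 75$)
$s{\left(C{\left(2 \right)} \right)} X b = 2 \left(- \frac{9}{2}\right) 75 = \left(-9\right) 75 = -675$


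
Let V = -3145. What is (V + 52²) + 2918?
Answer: 2477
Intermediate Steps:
(V + 52²) + 2918 = (-3145 + 52²) + 2918 = (-3145 + 2704) + 2918 = -441 + 2918 = 2477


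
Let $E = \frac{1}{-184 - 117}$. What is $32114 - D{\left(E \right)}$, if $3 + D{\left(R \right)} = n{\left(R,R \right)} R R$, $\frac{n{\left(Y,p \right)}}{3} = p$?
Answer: $\frac{875859527420}{27270901} \approx 32117.0$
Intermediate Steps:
$n{\left(Y,p \right)} = 3 p$
$E = - \frac{1}{301}$ ($E = \frac{1}{-301} = - \frac{1}{301} \approx -0.0033223$)
$D{\left(R \right)} = -3 + 3 R^{3}$ ($D{\left(R \right)} = -3 + 3 R R R = -3 + 3 R^{2} R = -3 + 3 R^{3}$)
$32114 - D{\left(E \right)} = 32114 - \left(-3 + 3 \left(- \frac{1}{301}\right)^{3}\right) = 32114 - \left(-3 + 3 \left(- \frac{1}{27270901}\right)\right) = 32114 - \left(-3 - \frac{3}{27270901}\right) = 32114 - - \frac{81812706}{27270901} = 32114 + \frac{81812706}{27270901} = \frac{875859527420}{27270901}$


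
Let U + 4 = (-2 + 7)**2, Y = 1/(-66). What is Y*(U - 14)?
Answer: -7/66 ≈ -0.10606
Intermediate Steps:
Y = -1/66 ≈ -0.015152
U = 21 (U = -4 + (-2 + 7)**2 = -4 + 5**2 = -4 + 25 = 21)
Y*(U - 14) = -(21 - 14)/66 = -1/66*7 = -7/66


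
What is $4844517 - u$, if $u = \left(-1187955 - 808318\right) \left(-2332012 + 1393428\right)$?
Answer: $-1873665052915$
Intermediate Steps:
$u = 1873669897432$ ($u = \left(-1996273\right) \left(-938584\right) = 1873669897432$)
$4844517 - u = 4844517 - 1873669897432 = -1873665052915$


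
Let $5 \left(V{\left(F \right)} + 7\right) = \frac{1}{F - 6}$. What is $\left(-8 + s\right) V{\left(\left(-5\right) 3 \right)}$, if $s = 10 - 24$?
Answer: $\frac{16192}{105} \approx 154.21$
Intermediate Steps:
$s = -14$ ($s = 10 - 24 = -14$)
$V{\left(F \right)} = -7 + \frac{1}{5 \left(-6 + F\right)}$ ($V{\left(F \right)} = -7 + \frac{1}{5 \left(F - 6\right)} = -7 + \frac{1}{5 \left(-6 + F\right)}$)
$\left(-8 + s\right) V{\left(\left(-5\right) 3 \right)} = \left(-8 - 14\right) \frac{211 - 35 \left(\left(-5\right) 3\right)}{5 \left(-6 - 15\right)} = - 22 \frac{211 - -525}{5 \left(-6 - 15\right)} = - 22 \frac{211 + 525}{5 \left(-21\right)} = - 22 \cdot \frac{1}{5} \left(- \frac{1}{21}\right) 736 = \left(-22\right) \left(- \frac{736}{105}\right) = \frac{16192}{105}$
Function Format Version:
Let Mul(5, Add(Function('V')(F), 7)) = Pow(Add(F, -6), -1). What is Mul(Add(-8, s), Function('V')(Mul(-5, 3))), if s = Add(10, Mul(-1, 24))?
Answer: Rational(16192, 105) ≈ 154.21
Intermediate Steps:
s = -14 (s = Add(10, -24) = -14)
Function('V')(F) = Add(-7, Mul(Rational(1, 5), Pow(Add(-6, F), -1))) (Function('V')(F) = Add(-7, Mul(Rational(1, 5), Pow(Add(F, -6), -1))) = Add(-7, Mul(Rational(1, 5), Pow(Add(-6, F), -1))))
Mul(Add(-8, s), Function('V')(Mul(-5, 3))) = Mul(Add(-8, -14), Mul(Rational(1, 5), Pow(Add(-6, Mul(-5, 3)), -1), Add(211, Mul(-35, Mul(-5, 3))))) = Mul(-22, Mul(Rational(1, 5), Pow(Add(-6, -15), -1), Add(211, Mul(-35, -15)))) = Mul(-22, Mul(Rational(1, 5), Pow(-21, -1), Add(211, 525))) = Mul(-22, Mul(Rational(1, 5), Rational(-1, 21), 736)) = Mul(-22, Rational(-736, 105)) = Rational(16192, 105)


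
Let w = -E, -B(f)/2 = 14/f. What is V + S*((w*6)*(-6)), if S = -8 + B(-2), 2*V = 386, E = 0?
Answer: 193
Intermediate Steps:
B(f) = -28/f
w = 0 (w = -1*0 = 0)
V = 193 (V = (½)*386 = 193)
S = 6 (S = -8 - 28/(-2) = -8 - 28*(-½) = -8 + 14 = 6)
V + S*((w*6)*(-6)) = 193 + 6*((0*6)*(-6)) = 193 + 6*(0*(-6)) = 193 + 6*0 = 193 + 0 = 193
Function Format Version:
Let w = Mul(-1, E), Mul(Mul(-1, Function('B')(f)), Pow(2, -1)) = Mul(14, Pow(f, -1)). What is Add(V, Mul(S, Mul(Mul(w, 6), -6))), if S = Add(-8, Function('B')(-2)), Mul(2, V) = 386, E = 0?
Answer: 193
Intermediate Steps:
Function('B')(f) = Mul(-28, Pow(f, -1)) (Function('B')(f) = Mul(-2, Mul(14, Pow(f, -1))) = Mul(-28, Pow(f, -1)))
w = 0 (w = Mul(-1, 0) = 0)
V = 193 (V = Mul(Rational(1, 2), 386) = 193)
S = 6 (S = Add(-8, Mul(-28, Pow(-2, -1))) = Add(-8, Mul(-28, Rational(-1, 2))) = Add(-8, 14) = 6)
Add(V, Mul(S, Mul(Mul(w, 6), -6))) = Add(193, Mul(6, Mul(Mul(0, 6), -6))) = Add(193, Mul(6, Mul(0, -6))) = Add(193, Mul(6, 0)) = Add(193, 0) = 193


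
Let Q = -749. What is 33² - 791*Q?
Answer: 593548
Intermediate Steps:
33² - 791*Q = 33² - 791*(-749) = 1089 + 592459 = 593548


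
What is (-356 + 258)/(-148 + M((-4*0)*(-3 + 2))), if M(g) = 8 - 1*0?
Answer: 7/10 ≈ 0.70000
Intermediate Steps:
M(g) = 8 (M(g) = 8 + 0 = 8)
(-356 + 258)/(-148 + M((-4*0)*(-3 + 2))) = (-356 + 258)/(-148 + 8) = -98/(-140) = -98*(-1/140) = 7/10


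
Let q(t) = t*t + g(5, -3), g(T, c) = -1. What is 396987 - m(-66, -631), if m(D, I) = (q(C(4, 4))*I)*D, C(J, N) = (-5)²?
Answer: -25590117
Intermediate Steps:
C(J, N) = 25
q(t) = -1 + t² (q(t) = t*t - 1 = t² - 1 = -1 + t²)
m(D, I) = 624*D*I (m(D, I) = ((-1 + 25²)*I)*D = ((-1 + 625)*I)*D = (624*I)*D = 624*D*I)
396987 - m(-66, -631) = 396987 - 624*(-66)*(-631) = 396987 - 1*25987104 = 396987 - 25987104 = -25590117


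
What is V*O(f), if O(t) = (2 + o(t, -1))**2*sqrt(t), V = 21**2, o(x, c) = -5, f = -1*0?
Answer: 0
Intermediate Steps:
f = 0
V = 441
O(t) = 9*sqrt(t) (O(t) = (2 - 5)**2*sqrt(t) = (-3)**2*sqrt(t) = 9*sqrt(t))
V*O(f) = 441*(9*sqrt(0)) = 441*(9*0) = 441*0 = 0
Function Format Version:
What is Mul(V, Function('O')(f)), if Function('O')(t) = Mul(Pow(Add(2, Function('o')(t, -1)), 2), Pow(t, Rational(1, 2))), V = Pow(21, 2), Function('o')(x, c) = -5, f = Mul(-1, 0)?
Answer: 0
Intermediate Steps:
f = 0
V = 441
Function('O')(t) = Mul(9, Pow(t, Rational(1, 2))) (Function('O')(t) = Mul(Pow(Add(2, -5), 2), Pow(t, Rational(1, 2))) = Mul(Pow(-3, 2), Pow(t, Rational(1, 2))) = Mul(9, Pow(t, Rational(1, 2))))
Mul(V, Function('O')(f)) = Mul(441, Mul(9, Pow(0, Rational(1, 2)))) = Mul(441, Mul(9, 0)) = Mul(441, 0) = 0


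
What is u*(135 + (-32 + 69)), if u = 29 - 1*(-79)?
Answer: 18576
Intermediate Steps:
u = 108 (u = 29 + 79 = 108)
u*(135 + (-32 + 69)) = 108*(135 + (-32 + 69)) = 108*(135 + 37) = 108*172 = 18576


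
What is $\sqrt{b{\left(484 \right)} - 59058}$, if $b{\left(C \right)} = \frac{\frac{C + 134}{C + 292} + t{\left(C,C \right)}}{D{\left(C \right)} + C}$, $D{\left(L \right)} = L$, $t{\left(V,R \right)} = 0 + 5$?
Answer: $\frac{i \sqrt{4303160098862}}{8536} \approx 243.02 i$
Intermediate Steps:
$t{\left(V,R \right)} = 5$
$b{\left(C \right)} = \frac{5 + \frac{134 + C}{292 + C}}{2 C}$ ($b{\left(C \right)} = \frac{\frac{C + 134}{C + 292} + 5}{C + C} = \frac{\frac{134 + C}{292 + C} + 5}{2 C} = \left(\frac{134 + C}{292 + C} + 5\right) \frac{1}{2 C} = \left(5 + \frac{134 + C}{292 + C}\right) \frac{1}{2 C} = \frac{5 + \frac{134 + C}{292 + C}}{2 C}$)
$\sqrt{b{\left(484 \right)} - 59058} = \sqrt{\frac{797 + 3 \cdot 484}{484 \left(292 + 484\right)} - 59058} = \sqrt{\frac{797 + 1452}{484 \cdot 776} - 59058} = \sqrt{\frac{1}{484} \cdot \frac{1}{776} \cdot 2249 - 59058} = \sqrt{\frac{2249}{375584} - 59058} = \sqrt{- \frac{22181237623}{375584}} = \frac{i \sqrt{4303160098862}}{8536}$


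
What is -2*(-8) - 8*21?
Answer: -152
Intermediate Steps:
-2*(-8) - 8*21 = 16 - 168 = -152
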